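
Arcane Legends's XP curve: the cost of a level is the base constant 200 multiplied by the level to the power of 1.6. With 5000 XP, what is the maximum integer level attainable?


XP = 200 * level^1.6, so level = (XP / 200)^(1/1.6)
= (5000 / 200)^(1/1.6)
= 25.0^0.625
= 7.4767
Floor: level = 7

level 7


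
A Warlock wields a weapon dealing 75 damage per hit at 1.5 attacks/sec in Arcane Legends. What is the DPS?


DPS = damage * attack_speed
= 75 * 1.5
= 112.5

112.5 DPS


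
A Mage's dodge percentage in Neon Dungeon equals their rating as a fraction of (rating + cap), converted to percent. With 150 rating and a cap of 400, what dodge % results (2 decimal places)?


dodge% = 150 / (150 + 400) * 100
= 150 / 550 * 100
= 0.272727 * 100
= 27.27%

27.27%


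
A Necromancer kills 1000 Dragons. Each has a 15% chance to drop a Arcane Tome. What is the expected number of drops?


Expected drops = kills * (drop_rate / 100)
= 1000 * (15 / 100)
= 1000 * 0.15
= 150.0

150.0 drops


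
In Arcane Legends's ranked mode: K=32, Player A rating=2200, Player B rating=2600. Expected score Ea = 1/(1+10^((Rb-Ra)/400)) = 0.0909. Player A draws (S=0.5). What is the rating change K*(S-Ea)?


Elo update: delta = K * (S - Ea), where S = 0.5 (draws)
S - Ea = 0.5 - 0.0909 = 0.4091
Rating change = 32 * 0.4091
= 13.09

13.09 rating points


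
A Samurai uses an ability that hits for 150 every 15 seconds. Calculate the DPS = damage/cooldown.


DPS = damage / cooldown
= 150 / 15
= 10.00

10.00 DPS


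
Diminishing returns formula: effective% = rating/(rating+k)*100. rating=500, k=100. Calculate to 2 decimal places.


effective% = rating / (rating + k) * 100
= 500 / (500 + 100) * 100
= 500 / 600 * 100
= 0.833333 * 100
= 83.33%

83.33%


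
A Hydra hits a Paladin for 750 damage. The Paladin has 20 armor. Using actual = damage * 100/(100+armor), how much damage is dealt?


actual = 750 * 100 / (100 + 20)
= 750 * 100 / 120
= 75000 / 120
= 625.00

625.00 damage


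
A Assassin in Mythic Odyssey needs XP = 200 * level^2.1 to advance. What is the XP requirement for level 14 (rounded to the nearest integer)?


XP = 200 * level^2.1
Substitute level = 14:
XP = 200 * 14^2.1
= 200 * 255.1931
= 51039

51039 XP


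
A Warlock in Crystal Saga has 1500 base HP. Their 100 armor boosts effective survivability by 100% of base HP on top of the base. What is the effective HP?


EHP = 1500 * (1 + 100/100)
= 1500 * (1 + 1.0)
= 1500 * 2.0
= 3000.0

3000.0 EHP


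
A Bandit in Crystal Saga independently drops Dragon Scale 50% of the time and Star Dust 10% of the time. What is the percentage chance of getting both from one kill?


For independent events, P(both) = P(A) * P(B)
= 50% * 10%
= 500 / 100 %
= 5.0%

5.0%


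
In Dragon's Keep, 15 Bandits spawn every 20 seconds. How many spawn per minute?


Spawns per minute = count * (60 / interval)
= 15 * (60 / 20)
= 15 * 3.0
= 45.0

45.0 per minute


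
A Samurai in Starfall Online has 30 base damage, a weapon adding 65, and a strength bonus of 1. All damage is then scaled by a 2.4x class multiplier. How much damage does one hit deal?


Sum base + weapon + str = 30 + 65 + 1 = 96
Multiply by 2.4:
96 * 2.4 = 230.4

230.4 damage


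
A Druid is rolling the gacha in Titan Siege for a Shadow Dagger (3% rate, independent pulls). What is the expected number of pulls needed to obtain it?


Expected pulls for a geometric distribution = 1/p = 100 / rate%
= 100 / 3
= 33.33

33.33 pulls


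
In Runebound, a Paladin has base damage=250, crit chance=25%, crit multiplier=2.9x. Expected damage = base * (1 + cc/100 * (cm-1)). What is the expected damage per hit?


E[dmg] = base * (1 + crit_chance * (crit_mult - 1))
cc as decimal = 25/100 = 0.25
cm - 1 = 2.9 - 1 = 1.9
Bonus factor = 0.25 * 1.9 = 0.475
Total multiplier = 1 + 0.475 = 1.475
Expected damage = 250 * 1.475 = 368.75

368.75 damage


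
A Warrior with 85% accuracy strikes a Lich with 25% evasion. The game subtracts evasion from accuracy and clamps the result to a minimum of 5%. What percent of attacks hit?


accuracy - evasion = 85 - 25 = 60
Apply floor: max(60, 5) = 60
Hit chance = 60%

60%


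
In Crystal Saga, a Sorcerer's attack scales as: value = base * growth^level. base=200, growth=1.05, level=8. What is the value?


value = base * growth^level
= 200 * 1.05^8
= 200 * 1.477455
= 295.49

295.49 attack


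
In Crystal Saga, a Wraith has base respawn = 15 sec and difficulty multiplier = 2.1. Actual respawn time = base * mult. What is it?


Respawn time = base * multiplier
= 15 * 2.1
= 31.5 seconds

31.5 seconds


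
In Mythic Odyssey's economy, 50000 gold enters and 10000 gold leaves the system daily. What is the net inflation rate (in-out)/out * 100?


Net gold = 50000 - 10000 = 40000
Inflation rate = net / sunk * 100 = 40000 / 10000 * 100
= 4.0 * 100
= 400.00%

400.00%


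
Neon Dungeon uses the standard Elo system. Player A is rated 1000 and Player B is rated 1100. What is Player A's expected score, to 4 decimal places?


Elo expected score: Ea = 1/(1 + 10^((Rb-Ra)/400))
Rb - Ra = 1100 - 1000 = 100
(Rb-Ra)/400 = 100/400 = 0.25
10^0.25 = 1.778279
Ea = 1/(1 + 1.778279) = 1/2.778279 = 0.3599

0.3599


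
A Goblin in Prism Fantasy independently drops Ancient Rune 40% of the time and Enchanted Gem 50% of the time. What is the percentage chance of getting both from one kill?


For independent events, P(both) = P(A) * P(B)
= 40% * 50%
= 2000 / 100 %
= 20.0%

20.0%


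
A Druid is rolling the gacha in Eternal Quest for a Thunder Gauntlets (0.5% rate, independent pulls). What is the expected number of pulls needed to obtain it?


Expected pulls for a geometric distribution = 1/p = 100 / rate%
= 100 / 0.5
= 200.0

200.0 pulls


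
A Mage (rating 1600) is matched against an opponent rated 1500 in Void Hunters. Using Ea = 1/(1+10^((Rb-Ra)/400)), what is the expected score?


Elo expected score: Ea = 1/(1 + 10^((Rb-Ra)/400))
Rb - Ra = 1500 - 1600 = -100
(Rb-Ra)/400 = -100/400 = -0.25
10^-0.25 = 0.562341
Ea = 1/(1 + 0.562341) = 1/1.562341 = 0.6401

0.6401


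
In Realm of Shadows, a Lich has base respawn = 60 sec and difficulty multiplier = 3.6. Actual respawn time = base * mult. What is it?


Respawn time = base * multiplier
= 60 * 3.6
= 216.0 seconds

216.0 seconds


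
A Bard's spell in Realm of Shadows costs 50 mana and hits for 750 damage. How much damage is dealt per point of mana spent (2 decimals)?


Efficiency = damage / mana
= 750 / 50
= 15.00

15.00 dmg/mana


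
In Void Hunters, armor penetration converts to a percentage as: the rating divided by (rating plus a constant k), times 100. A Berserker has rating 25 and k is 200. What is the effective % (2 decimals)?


effective% = rating / (rating + k) * 100
= 25 / (25 + 200) * 100
= 25 / 225 * 100
= 0.111111 * 100
= 11.11%

11.11%


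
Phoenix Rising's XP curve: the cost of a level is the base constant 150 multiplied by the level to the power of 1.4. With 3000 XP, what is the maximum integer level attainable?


XP = 150 * level^1.4, so level = (XP / 150)^(1/1.4)
= (3000 / 150)^(1/1.4)
= 20.0^0.7143
= 8.4978
Floor: level = 8

level 8


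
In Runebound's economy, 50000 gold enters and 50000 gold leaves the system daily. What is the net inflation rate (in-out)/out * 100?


Net gold = 50000 - 50000 = 0
Inflation rate = net / sunk * 100 = 0 / 50000 * 100
= 0.0 * 100
= 0.00%

0.00%


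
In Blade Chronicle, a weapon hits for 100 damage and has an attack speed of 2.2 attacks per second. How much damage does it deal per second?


DPS = damage * attack_speed
= 100 * 2.2
= 220.0

220.0 DPS


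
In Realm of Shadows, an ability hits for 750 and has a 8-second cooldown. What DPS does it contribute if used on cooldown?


DPS = damage / cooldown
= 750 / 8
= 93.75

93.75 DPS


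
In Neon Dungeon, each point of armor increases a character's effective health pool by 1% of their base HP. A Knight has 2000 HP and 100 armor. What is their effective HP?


EHP = 2000 * (1 + 100/100)
= 2000 * (1 + 1.0)
= 2000 * 2.0
= 4000.0

4000.0 EHP


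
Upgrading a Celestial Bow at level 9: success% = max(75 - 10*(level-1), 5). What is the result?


raw_rate = 75 - 10 * (9 - 1)
= 75 - 10 * 8
= 75 - 80
= -5
Apply floor: max(-5, 5) = 5%

5%


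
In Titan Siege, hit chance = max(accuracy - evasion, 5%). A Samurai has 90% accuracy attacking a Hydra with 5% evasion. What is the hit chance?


accuracy - evasion = 90 - 5 = 85
Apply floor: max(85, 5) = 85
Hit chance = 85%

85%


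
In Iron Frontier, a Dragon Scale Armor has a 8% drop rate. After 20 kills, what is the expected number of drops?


Expected drops = kills * (drop_rate / 100)
= 20 * (8 / 100)
= 20 * 0.08
= 1.6

1.6 drops


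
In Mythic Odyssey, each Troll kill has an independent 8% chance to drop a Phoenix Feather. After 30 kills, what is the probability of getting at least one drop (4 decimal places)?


P(at least one) = 1 - P(none) = 1 - (1-p)^n
p = 8/100 = 0.08
1 - p = 0.92
(1 - p)^30 = 0.92^30 = 0.081966
P(at least one) = 1 - 0.081966 = 0.9180

0.9180


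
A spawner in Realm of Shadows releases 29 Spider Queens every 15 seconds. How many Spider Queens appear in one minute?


Spawns per minute = count * (60 / interval)
= 29 * (60 / 15)
= 29 * 4.0
= 116.0

116.0 per minute


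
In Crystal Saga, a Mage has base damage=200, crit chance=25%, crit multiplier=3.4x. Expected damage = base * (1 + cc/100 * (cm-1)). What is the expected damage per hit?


E[dmg] = base * (1 + crit_chance * (crit_mult - 1))
cc as decimal = 25/100 = 0.25
cm - 1 = 3.4 - 1 = 2.4
Bonus factor = 0.25 * 2.4 = 0.6
Total multiplier = 1 + 0.6 = 1.6
Expected damage = 200 * 1.6 = 320.00

320.00 damage


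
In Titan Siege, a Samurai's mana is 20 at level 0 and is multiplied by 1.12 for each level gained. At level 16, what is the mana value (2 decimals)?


value = base * growth^level
= 20 * 1.12^16
= 20 * 6.130394
= 122.61

122.61 mana


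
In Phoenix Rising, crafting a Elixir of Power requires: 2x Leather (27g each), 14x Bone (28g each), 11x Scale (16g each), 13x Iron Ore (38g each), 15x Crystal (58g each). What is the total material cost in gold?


Cost breakdown:
  Leather: 2 * 27 = 54
  Bone: 14 * 28 = 392
  Scale: 11 * 16 = 176
  Iron Ore: 13 * 38 = 494
  Crystal: 15 * 58 = 870
Total = 54 + 392 + 176 + 494 + 870 = 1986

1986 gold


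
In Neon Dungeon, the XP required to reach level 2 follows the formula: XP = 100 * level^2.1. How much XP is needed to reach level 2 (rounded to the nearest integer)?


XP = 100 * level^2.1
Substitute level = 2:
XP = 100 * 2^2.1
= 100 * 4.2871
= 429

429 XP


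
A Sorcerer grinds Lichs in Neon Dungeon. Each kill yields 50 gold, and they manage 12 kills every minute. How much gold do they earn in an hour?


Gold per minute = 50 * 12 = 600
Gold per hour = 600 * 60 = 36000

36000 gold/hour


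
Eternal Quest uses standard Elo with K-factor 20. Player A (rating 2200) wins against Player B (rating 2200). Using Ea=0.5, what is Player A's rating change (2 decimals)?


Elo update: delta = K * (S - Ea), where S = 1 (wins)
S - Ea = 1 - 0.5 = 0.5
Rating change = 20 * 0.5
= 10.00

10.00 rating points


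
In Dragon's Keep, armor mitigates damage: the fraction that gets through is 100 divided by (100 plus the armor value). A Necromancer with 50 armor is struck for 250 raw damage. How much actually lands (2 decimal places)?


actual = 250 * 100 / (100 + 50)
= 250 * 100 / 150
= 25000 / 150
= 166.67

166.67 damage


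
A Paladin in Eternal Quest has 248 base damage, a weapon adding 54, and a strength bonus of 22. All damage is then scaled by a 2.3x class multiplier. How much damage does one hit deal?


Sum base + weapon + str = 248 + 54 + 22 = 324
Multiply by 2.3:
324 * 2.3 = 745.2

745.2 damage


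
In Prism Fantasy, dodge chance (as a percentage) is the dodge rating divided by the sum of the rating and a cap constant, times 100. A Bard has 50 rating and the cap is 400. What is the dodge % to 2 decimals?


dodge% = 50 / (50 + 400) * 100
= 50 / 450 * 100
= 0.111111 * 100
= 11.11%

11.11%


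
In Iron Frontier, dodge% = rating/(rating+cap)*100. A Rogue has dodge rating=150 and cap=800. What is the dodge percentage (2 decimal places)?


dodge% = 150 / (150 + 800) * 100
= 150 / 950 * 100
= 0.157895 * 100
= 15.79%

15.79%


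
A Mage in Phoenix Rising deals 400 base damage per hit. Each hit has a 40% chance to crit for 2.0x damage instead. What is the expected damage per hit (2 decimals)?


E[dmg] = base * (1 + crit_chance * (crit_mult - 1))
cc as decimal = 40/100 = 0.4
cm - 1 = 2.0 - 1 = 1.0
Bonus factor = 0.4 * 1.0 = 0.4
Total multiplier = 1 + 0.4 = 1.4
Expected damage = 400 * 1.4 = 560.00

560.00 damage


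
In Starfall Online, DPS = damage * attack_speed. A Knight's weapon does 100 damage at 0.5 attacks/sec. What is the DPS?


DPS = damage * attack_speed
= 100 * 0.5
= 50.0

50.0 DPS


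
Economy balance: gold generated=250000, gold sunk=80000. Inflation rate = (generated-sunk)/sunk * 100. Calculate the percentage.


Net gold = 250000 - 80000 = 170000
Inflation rate = net / sunk * 100 = 170000 / 80000 * 100
= 2.125 * 100
= 212.50%

212.50%


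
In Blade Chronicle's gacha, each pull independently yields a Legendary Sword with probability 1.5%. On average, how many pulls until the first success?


Expected pulls for a geometric distribution = 1/p = 100 / rate%
= 100 / 1.5
= 66.67

66.67 pulls


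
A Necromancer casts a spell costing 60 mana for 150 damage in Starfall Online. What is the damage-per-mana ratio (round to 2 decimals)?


Efficiency = damage / mana
= 150 / 60
= 2.50

2.50 dmg/mana


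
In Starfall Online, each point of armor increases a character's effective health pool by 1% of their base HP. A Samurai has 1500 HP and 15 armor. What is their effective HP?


EHP = 1500 * (1 + 15/100)
= 1500 * (1 + 0.15)
= 1500 * 1.15
= 1725.0

1725.0 EHP


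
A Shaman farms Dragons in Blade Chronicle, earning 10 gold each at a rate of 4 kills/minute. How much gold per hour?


Gold per minute = 10 * 4 = 40
Gold per hour = 40 * 60 = 2400

2400 gold/hour


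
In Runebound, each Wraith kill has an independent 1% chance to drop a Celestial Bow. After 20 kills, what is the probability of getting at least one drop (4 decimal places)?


P(at least one) = 1 - P(none) = 1 - (1-p)^n
p = 1/100 = 0.01
1 - p = 0.99
(1 - p)^20 = 0.99^20 = 0.817907
P(at least one) = 1 - 0.817907 = 0.1821

0.1821


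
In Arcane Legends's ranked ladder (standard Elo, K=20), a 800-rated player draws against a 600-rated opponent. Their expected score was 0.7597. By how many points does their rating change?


Elo update: delta = K * (S - Ea), where S = 0.5 (draws)
S - Ea = 0.5 - 0.7597 = -0.2597
Rating change = 20 * -0.2597
= -5.19

-5.19 rating points


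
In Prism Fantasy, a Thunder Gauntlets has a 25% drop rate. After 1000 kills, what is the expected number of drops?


Expected drops = kills * (drop_rate / 100)
= 1000 * (25 / 100)
= 1000 * 0.25
= 250.0

250.0 drops


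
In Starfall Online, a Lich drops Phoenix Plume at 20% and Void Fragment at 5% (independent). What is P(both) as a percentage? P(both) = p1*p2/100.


For independent events, P(both) = P(A) * P(B)
= 20% * 5%
= 100 / 100 %
= 1.0%

1.0%


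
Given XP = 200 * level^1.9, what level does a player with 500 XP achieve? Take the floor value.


XP = 200 * level^1.9, so level = (XP / 200)^(1/1.9)
= (500 / 200)^(1/1.9)
= 2.5^0.5263
= 1.6197
Floor: level = 1

level 1


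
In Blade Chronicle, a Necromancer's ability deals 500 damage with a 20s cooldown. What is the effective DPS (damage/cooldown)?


DPS = damage / cooldown
= 500 / 20
= 25.00

25.00 DPS


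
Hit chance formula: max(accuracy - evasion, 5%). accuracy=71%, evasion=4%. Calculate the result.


accuracy - evasion = 71 - 4 = 67
Apply floor: max(67, 5) = 67
Hit chance = 67%

67%


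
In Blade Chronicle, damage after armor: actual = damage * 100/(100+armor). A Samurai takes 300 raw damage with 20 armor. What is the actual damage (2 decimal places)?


actual = 300 * 100 / (100 + 20)
= 300 * 100 / 120
= 30000 / 120
= 250.00

250.00 damage


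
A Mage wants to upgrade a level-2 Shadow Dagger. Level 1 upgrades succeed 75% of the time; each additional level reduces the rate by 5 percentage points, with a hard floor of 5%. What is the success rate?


raw_rate = 75 - 5 * (2 - 1)
= 75 - 5 * 1
= 75 - 5
= 70
Apply floor: max(70, 5) = 70%

70%


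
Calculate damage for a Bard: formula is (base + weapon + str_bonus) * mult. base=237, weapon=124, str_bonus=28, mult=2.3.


Sum base + weapon + str = 237 + 124 + 28 = 389
Multiply by 2.3:
389 * 2.3 = 894.7

894.7 damage


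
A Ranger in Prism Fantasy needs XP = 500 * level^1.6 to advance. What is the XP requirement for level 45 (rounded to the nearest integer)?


XP = 500 * level^1.6
Substitute level = 45:
XP = 500 * 45^1.6
= 500 * 441.7128
= 220856

220856 XP


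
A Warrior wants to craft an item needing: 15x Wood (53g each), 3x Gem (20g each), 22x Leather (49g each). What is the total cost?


Cost breakdown:
  Wood: 15 * 53 = 795
  Gem: 3 * 20 = 60
  Leather: 22 * 49 = 1078
Total = 795 + 60 + 1078 = 1933

1933 gold


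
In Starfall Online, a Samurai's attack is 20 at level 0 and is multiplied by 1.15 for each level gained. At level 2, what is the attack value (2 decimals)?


value = base * growth^level
= 20 * 1.15^2
= 20 * 1.3225
= 26.45

26.45 attack


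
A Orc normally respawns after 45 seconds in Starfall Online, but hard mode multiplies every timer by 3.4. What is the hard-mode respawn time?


Respawn time = base * multiplier
= 45 * 3.4
= 153.0 seconds

153.0 seconds


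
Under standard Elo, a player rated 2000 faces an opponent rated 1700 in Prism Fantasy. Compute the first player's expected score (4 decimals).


Elo expected score: Ea = 1/(1 + 10^((Rb-Ra)/400))
Rb - Ra = 1700 - 2000 = -300
(Rb-Ra)/400 = -300/400 = -0.75
10^-0.75 = 0.177828
Ea = 1/(1 + 0.177828) = 1/1.177828 = 0.8490

0.8490


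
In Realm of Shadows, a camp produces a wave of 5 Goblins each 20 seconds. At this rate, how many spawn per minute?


Spawns per minute = count * (60 / interval)
= 5 * (60 / 20)
= 5 * 3.0
= 15.0

15.0 per minute


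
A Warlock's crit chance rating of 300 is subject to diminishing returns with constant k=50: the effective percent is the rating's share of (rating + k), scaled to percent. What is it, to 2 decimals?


effective% = rating / (rating + k) * 100
= 300 / (300 + 50) * 100
= 300 / 350 * 100
= 0.857143 * 100
= 85.71%

85.71%


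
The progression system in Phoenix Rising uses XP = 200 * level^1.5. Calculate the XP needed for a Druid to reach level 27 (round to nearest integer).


XP = 200 * level^1.5
Substitute level = 27:
XP = 200 * 27^1.5
= 200 * 140.2961
= 28059

28059 XP


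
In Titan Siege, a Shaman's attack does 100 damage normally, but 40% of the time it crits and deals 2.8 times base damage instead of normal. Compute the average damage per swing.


E[dmg] = base * (1 + crit_chance * (crit_mult - 1))
cc as decimal = 40/100 = 0.4
cm - 1 = 2.8 - 1 = 1.8
Bonus factor = 0.4 * 1.8 = 0.72
Total multiplier = 1 + 0.72 = 1.72
Expected damage = 100 * 1.72 = 172.00

172.00 damage


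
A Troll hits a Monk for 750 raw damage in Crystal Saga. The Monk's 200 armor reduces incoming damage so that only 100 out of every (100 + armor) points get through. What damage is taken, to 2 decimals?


actual = 750 * 100 / (100 + 200)
= 750 * 100 / 300
= 75000 / 300
= 250.00

250.00 damage


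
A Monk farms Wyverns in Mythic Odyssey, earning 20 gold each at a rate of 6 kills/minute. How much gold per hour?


Gold per minute = 20 * 6 = 120
Gold per hour = 120 * 60 = 7200

7200 gold/hour


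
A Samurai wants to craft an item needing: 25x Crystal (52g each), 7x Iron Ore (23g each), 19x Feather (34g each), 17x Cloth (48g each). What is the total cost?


Cost breakdown:
  Crystal: 25 * 52 = 1300
  Iron Ore: 7 * 23 = 161
  Feather: 19 * 34 = 646
  Cloth: 17 * 48 = 816
Total = 1300 + 161 + 646 + 816 = 2923

2923 gold


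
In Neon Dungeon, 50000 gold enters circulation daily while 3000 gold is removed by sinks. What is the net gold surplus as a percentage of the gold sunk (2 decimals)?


Net gold = 50000 - 3000 = 47000
Inflation rate = net / sunk * 100 = 47000 / 3000 * 100
= 15.666667 * 100
= 1566.67%

1566.67%


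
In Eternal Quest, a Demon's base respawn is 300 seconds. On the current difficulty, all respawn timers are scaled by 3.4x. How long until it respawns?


Respawn time = base * multiplier
= 300 * 3.4
= 1020.0 seconds

1020.0 seconds


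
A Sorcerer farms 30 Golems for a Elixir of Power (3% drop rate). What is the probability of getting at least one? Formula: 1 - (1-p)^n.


P(at least one) = 1 - P(none) = 1 - (1-p)^n
p = 3/100 = 0.03
1 - p = 0.97
(1 - p)^30 = 0.97^30 = 0.401007
P(at least one) = 1 - 0.401007 = 0.5990

0.5990


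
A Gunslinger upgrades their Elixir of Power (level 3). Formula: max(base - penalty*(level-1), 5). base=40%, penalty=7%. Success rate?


raw_rate = 40 - 7 * (3 - 1)
= 40 - 7 * 2
= 40 - 14
= 26
Apply floor: max(26, 5) = 26%

26%


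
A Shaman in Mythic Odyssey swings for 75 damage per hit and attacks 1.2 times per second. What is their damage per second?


DPS = damage * attack_speed
= 75 * 1.2
= 90.0

90.0 DPS


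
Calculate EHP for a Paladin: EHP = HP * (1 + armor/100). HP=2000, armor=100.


EHP = 2000 * (1 + 100/100)
= 2000 * (1 + 1.0)
= 2000 * 2.0
= 4000.0

4000.0 EHP


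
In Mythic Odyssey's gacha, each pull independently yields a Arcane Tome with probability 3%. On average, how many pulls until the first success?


Expected pulls for a geometric distribution = 1/p = 100 / rate%
= 100 / 3
= 33.33

33.33 pulls


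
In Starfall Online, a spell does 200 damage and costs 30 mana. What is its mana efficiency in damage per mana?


Efficiency = damage / mana
= 200 / 30
= 6.67

6.67 dmg/mana


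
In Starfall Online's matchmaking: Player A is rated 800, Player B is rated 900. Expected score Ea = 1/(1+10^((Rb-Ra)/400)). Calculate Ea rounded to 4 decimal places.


Elo expected score: Ea = 1/(1 + 10^((Rb-Ra)/400))
Rb - Ra = 900 - 800 = 100
(Rb-Ra)/400 = 100/400 = 0.25
10^0.25 = 1.778279
Ea = 1/(1 + 1.778279) = 1/2.778279 = 0.3599

0.3599


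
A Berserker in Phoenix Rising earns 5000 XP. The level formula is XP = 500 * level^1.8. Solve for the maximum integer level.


XP = 500 * level^1.8, so level = (XP / 500)^(1/1.8)
= (5000 / 500)^(1/1.8)
= 10.0^0.5556
= 3.5938
Floor: level = 3

level 3


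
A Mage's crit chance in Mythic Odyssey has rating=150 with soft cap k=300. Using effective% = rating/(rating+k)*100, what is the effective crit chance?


effective% = rating / (rating + k) * 100
= 150 / (150 + 300) * 100
= 150 / 450 * 100
= 0.333333 * 100
= 33.33%

33.33%


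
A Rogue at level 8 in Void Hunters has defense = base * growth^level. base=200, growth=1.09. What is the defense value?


value = base * growth^level
= 200 * 1.09^8
= 200 * 1.992563
= 398.51

398.51 defense


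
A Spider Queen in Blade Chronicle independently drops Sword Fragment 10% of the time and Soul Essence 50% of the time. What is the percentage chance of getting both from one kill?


For independent events, P(both) = P(A) * P(B)
= 10% * 50%
= 500 / 100 %
= 5.0%

5.0%


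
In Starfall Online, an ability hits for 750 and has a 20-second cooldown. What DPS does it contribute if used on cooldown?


DPS = damage / cooldown
= 750 / 20
= 37.50

37.50 DPS


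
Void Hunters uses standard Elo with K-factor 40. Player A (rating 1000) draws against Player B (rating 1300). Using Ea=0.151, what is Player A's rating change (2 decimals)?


Elo update: delta = K * (S - Ea), where S = 0.5 (draws)
S - Ea = 0.5 - 0.151 = 0.349
Rating change = 40 * 0.349
= 13.96

13.96 rating points


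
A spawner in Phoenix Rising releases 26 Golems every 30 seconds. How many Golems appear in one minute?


Spawns per minute = count * (60 / interval)
= 26 * (60 / 30)
= 26 * 2.0
= 52.0

52.0 per minute


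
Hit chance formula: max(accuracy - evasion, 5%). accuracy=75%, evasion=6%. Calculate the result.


accuracy - evasion = 75 - 6 = 69
Apply floor: max(69, 5) = 69
Hit chance = 69%

69%


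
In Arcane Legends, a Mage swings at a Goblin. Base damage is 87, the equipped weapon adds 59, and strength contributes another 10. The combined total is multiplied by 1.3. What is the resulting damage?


Sum base + weapon + str = 87 + 59 + 10 = 156
Multiply by 1.3:
156 * 1.3 = 202.8

202.8 damage


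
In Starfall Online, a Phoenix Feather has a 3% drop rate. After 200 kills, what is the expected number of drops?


Expected drops = kills * (drop_rate / 100)
= 200 * (3 / 100)
= 200 * 0.03
= 6.0

6.0 drops


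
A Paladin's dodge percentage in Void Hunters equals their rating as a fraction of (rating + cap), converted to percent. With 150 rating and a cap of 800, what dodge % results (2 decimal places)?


dodge% = 150 / (150 + 800) * 100
= 150 / 950 * 100
= 0.157895 * 100
= 15.79%

15.79%


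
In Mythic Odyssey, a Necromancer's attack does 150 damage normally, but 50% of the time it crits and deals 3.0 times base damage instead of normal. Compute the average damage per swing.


E[dmg] = base * (1 + crit_chance * (crit_mult - 1))
cc as decimal = 50/100 = 0.5
cm - 1 = 3.0 - 1 = 2.0
Bonus factor = 0.5 * 2.0 = 1.0
Total multiplier = 1 + 1.0 = 2.0
Expected damage = 150 * 2.0 = 300.00

300.00 damage


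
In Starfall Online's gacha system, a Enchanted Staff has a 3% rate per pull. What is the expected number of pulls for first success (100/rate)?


Expected pulls for a geometric distribution = 1/p = 100 / rate%
= 100 / 3
= 33.33

33.33 pulls


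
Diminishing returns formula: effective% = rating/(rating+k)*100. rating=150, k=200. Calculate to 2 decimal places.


effective% = rating / (rating + k) * 100
= 150 / (150 + 200) * 100
= 150 / 350 * 100
= 0.428571 * 100
= 42.86%

42.86%


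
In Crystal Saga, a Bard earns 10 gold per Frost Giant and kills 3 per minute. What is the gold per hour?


Gold per minute = 10 * 3 = 30
Gold per hour = 30 * 60 = 1800

1800 gold/hour


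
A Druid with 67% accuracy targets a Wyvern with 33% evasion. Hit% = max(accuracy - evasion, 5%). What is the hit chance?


accuracy - evasion = 67 - 33 = 34
Apply floor: max(34, 5) = 34
Hit chance = 34%

34%


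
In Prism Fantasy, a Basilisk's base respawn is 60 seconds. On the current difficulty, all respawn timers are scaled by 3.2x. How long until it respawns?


Respawn time = base * multiplier
= 60 * 3.2
= 192.0 seconds

192.0 seconds


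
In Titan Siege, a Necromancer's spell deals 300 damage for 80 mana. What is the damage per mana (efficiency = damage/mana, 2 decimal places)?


Efficiency = damage / mana
= 300 / 80
= 3.75

3.75 dmg/mana


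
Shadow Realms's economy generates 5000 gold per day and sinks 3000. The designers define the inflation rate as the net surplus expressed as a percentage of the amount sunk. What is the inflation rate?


Net gold = 5000 - 3000 = 2000
Inflation rate = net / sunk * 100 = 2000 / 3000 * 100
= 0.666667 * 100
= 66.67%

66.67%


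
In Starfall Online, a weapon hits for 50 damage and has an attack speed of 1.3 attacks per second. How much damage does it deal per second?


DPS = damage * attack_speed
= 50 * 1.3
= 65.0

65.0 DPS


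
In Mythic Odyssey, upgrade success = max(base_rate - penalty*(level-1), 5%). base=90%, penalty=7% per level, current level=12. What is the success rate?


raw_rate = 90 - 7 * (12 - 1)
= 90 - 7 * 11
= 90 - 77
= 13
Apply floor: max(13, 5) = 13%

13%


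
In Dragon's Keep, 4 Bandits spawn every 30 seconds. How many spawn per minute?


Spawns per minute = count * (60 / interval)
= 4 * (60 / 30)
= 4 * 2.0
= 8.0

8.0 per minute


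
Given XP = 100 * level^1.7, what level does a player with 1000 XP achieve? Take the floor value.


XP = 100 * level^1.7, so level = (XP / 100)^(1/1.7)
= (1000 / 100)^(1/1.7)
= 10.0^0.5882
= 3.8747
Floor: level = 3

level 3


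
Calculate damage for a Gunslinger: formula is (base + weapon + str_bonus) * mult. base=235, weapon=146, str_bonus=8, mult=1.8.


Sum base + weapon + str = 235 + 146 + 8 = 389
Multiply by 1.8:
389 * 1.8 = 700.2

700.2 damage


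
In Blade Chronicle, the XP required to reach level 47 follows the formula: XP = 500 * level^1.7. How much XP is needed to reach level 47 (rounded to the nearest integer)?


XP = 500 * level^1.7
Substitute level = 47:
XP = 500 * 47^1.7
= 500 * 695.9313
= 347966

347966 XP


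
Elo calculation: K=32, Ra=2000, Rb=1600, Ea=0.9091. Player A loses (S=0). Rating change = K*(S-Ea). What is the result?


Elo update: delta = K * (S - Ea), where S = 0 (loses)
S - Ea = 0 - 0.9091 = -0.9091
Rating change = 32 * -0.9091
= -29.09

-29.09 rating points


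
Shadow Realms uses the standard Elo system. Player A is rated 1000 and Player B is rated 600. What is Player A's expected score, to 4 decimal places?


Elo expected score: Ea = 1/(1 + 10^((Rb-Ra)/400))
Rb - Ra = 600 - 1000 = -400
(Rb-Ra)/400 = -400/400 = -1.0
10^-1.0 = 0.1
Ea = 1/(1 + 0.1) = 1/1.1 = 0.9091

0.9091


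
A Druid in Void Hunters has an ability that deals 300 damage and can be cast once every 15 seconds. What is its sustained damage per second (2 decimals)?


DPS = damage / cooldown
= 300 / 15
= 20.00

20.00 DPS


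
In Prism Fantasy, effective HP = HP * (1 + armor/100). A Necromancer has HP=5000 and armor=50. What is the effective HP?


EHP = 5000 * (1 + 50/100)
= 5000 * (1 + 0.5)
= 5000 * 1.5
= 7500.0

7500.0 EHP


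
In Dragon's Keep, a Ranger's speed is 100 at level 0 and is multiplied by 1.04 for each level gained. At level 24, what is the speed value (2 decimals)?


value = base * growth^level
= 100 * 1.04^24
= 100 * 2.563304
= 256.33

256.33 speed


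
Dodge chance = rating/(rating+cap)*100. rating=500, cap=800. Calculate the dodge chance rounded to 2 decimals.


dodge% = 500 / (500 + 800) * 100
= 500 / 1300 * 100
= 0.384615 * 100
= 38.46%

38.46%


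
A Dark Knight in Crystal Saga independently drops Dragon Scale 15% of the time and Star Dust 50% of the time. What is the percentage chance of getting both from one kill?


For independent events, P(both) = P(A) * P(B)
= 15% * 50%
= 750 / 100 %
= 7.5%

7.5%


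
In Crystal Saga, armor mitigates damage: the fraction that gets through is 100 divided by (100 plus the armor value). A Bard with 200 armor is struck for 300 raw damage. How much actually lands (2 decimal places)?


actual = 300 * 100 / (100 + 200)
= 300 * 100 / 300
= 30000 / 300
= 100.00

100.00 damage


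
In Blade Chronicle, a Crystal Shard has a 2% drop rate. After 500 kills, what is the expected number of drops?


Expected drops = kills * (drop_rate / 100)
= 500 * (2 / 100)
= 500 * 0.02
= 10.0

10.0 drops


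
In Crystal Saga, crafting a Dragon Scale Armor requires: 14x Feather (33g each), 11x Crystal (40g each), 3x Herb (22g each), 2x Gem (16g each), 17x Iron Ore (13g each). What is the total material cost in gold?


Cost breakdown:
  Feather: 14 * 33 = 462
  Crystal: 11 * 40 = 440
  Herb: 3 * 22 = 66
  Gem: 2 * 16 = 32
  Iron Ore: 17 * 13 = 221
Total = 462 + 440 + 66 + 32 + 221 = 1221

1221 gold


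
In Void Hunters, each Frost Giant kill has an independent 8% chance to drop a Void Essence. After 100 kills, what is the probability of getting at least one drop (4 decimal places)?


P(at least one) = 1 - P(none) = 1 - (1-p)^n
p = 8/100 = 0.08
1 - p = 0.92
(1 - p)^100 = 0.92^100 = 0.000239
P(at least one) = 1 - 0.000239 = 0.9998

0.9998


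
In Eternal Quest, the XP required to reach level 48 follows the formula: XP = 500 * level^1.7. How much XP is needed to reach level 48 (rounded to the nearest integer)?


XP = 500 * level^1.7
Substitute level = 48:
XP = 500 * 48^1.7
= 500 * 721.2903
= 360645

360645 XP


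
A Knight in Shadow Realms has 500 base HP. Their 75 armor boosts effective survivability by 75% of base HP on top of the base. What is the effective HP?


EHP = 500 * (1 + 75/100)
= 500 * (1 + 0.75)
= 500 * 1.75
= 875.0

875.0 EHP


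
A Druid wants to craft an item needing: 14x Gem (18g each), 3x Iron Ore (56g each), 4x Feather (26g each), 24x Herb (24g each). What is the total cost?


Cost breakdown:
  Gem: 14 * 18 = 252
  Iron Ore: 3 * 56 = 168
  Feather: 4 * 26 = 104
  Herb: 24 * 24 = 576
Total = 252 + 168 + 104 + 576 = 1100

1100 gold


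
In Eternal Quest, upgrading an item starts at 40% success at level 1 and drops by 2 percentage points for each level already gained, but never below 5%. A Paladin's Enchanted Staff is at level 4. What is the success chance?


raw_rate = 40 - 2 * (4 - 1)
= 40 - 2 * 3
= 40 - 6
= 34
Apply floor: max(34, 5) = 34%

34%


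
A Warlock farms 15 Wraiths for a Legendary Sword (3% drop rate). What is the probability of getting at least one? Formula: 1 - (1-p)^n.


P(at least one) = 1 - P(none) = 1 - (1-p)^n
p = 3/100 = 0.03
1 - p = 0.97
(1 - p)^15 = 0.97^15 = 0.633251
P(at least one) = 1 - 0.633251 = 0.3667

0.3667


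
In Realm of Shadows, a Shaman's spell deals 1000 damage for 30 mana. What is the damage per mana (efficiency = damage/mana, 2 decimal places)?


Efficiency = damage / mana
= 1000 / 30
= 33.33

33.33 dmg/mana


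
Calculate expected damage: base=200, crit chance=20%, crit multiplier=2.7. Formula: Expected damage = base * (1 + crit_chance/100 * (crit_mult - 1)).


E[dmg] = base * (1 + crit_chance * (crit_mult - 1))
cc as decimal = 20/100 = 0.2
cm - 1 = 2.7 - 1 = 1.7
Bonus factor = 0.2 * 1.7 = 0.34
Total multiplier = 1 + 0.34 = 1.34
Expected damage = 200 * 1.34 = 268.00

268.00 damage


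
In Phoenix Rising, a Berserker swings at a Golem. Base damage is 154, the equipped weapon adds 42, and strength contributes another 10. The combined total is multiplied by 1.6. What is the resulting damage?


Sum base + weapon + str = 154 + 42 + 10 = 206
Multiply by 1.6:
206 * 1.6 = 329.6

329.6 damage


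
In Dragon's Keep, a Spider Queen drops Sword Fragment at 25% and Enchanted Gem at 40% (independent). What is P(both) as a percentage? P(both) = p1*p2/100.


For independent events, P(both) = P(A) * P(B)
= 25% * 40%
= 1000 / 100 %
= 10.0%

10.0%


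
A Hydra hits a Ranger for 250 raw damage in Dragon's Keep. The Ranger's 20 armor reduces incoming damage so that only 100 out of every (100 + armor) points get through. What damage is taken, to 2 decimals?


actual = 250 * 100 / (100 + 20)
= 250 * 100 / 120
= 25000 / 120
= 208.33

208.33 damage


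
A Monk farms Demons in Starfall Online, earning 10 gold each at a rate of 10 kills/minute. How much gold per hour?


Gold per minute = 10 * 10 = 100
Gold per hour = 100 * 60 = 6000

6000 gold/hour


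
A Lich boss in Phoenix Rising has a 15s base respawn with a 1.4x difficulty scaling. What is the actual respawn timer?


Respawn time = base * multiplier
= 15 * 1.4
= 21.0 seconds

21.0 seconds


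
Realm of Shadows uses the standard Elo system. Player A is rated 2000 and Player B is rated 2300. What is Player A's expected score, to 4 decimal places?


Elo expected score: Ea = 1/(1 + 10^((Rb-Ra)/400))
Rb - Ra = 2300 - 2000 = 300
(Rb-Ra)/400 = 300/400 = 0.75
10^0.75 = 5.623413
Ea = 1/(1 + 5.623413) = 1/6.623413 = 0.1510

0.1510


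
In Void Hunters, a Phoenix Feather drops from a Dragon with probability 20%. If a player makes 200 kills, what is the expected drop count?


Expected drops = kills * (drop_rate / 100)
= 200 * (20 / 100)
= 200 * 0.2
= 40.0

40.0 drops


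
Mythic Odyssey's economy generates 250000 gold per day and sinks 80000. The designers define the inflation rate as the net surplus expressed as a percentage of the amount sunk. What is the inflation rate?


Net gold = 250000 - 80000 = 170000
Inflation rate = net / sunk * 100 = 170000 / 80000 * 100
= 2.125 * 100
= 212.50%

212.50%


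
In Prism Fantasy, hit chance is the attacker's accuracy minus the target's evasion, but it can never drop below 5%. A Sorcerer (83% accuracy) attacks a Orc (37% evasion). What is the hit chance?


accuracy - evasion = 83 - 37 = 46
Apply floor: max(46, 5) = 46
Hit chance = 46%

46%


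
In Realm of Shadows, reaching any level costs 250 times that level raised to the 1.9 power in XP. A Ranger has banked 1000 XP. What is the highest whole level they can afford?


XP = 250 * level^1.9, so level = (XP / 250)^(1/1.9)
= (1000 / 250)^(1/1.9)
= 4.0^0.5263
= 2.0743
Floor: level = 2

level 2


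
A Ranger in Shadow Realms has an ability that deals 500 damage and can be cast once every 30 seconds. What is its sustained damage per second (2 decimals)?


DPS = damage / cooldown
= 500 / 30
= 16.67

16.67 DPS


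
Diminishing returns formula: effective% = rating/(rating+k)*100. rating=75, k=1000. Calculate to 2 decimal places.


effective% = rating / (rating + k) * 100
= 75 / (75 + 1000) * 100
= 75 / 1075 * 100
= 0.069767 * 100
= 6.98%

6.98%


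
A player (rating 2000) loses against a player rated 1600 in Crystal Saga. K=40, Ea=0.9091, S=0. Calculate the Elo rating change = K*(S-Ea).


Elo update: delta = K * (S - Ea), where S = 0 (loses)
S - Ea = 0 - 0.9091 = -0.9091
Rating change = 40 * -0.9091
= -36.36

-36.36 rating points


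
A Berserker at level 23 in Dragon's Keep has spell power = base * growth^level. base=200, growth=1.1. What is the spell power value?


value = base * growth^level
= 200 * 1.1^23
= 200 * 8.954302
= 1790.86

1790.86 spell power


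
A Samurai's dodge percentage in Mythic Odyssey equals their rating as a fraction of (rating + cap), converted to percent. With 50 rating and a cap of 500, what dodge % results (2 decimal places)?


dodge% = 50 / (50 + 500) * 100
= 50 / 550 * 100
= 0.090909 * 100
= 9.09%

9.09%


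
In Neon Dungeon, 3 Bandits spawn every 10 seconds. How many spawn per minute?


Spawns per minute = count * (60 / interval)
= 3 * (60 / 10)
= 3 * 6.0
= 18.0

18.0 per minute


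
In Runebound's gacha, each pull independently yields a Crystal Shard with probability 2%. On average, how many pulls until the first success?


Expected pulls for a geometric distribution = 1/p = 100 / rate%
= 100 / 2
= 50.0

50.0 pulls


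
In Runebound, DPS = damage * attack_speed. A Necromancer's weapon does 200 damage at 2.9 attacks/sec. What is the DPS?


DPS = damage * attack_speed
= 200 * 2.9
= 580.0

580.0 DPS


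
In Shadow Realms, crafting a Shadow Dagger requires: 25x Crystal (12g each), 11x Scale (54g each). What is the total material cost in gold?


Cost breakdown:
  Crystal: 25 * 12 = 300
  Scale: 11 * 54 = 594
Total = 300 + 594 = 894

894 gold


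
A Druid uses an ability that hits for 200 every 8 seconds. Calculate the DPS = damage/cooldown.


DPS = damage / cooldown
= 200 / 8
= 25.00

25.00 DPS


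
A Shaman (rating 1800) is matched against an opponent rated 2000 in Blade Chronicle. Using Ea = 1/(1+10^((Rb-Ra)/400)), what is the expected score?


Elo expected score: Ea = 1/(1 + 10^((Rb-Ra)/400))
Rb - Ra = 2000 - 1800 = 200
(Rb-Ra)/400 = 200/400 = 0.5
10^0.5 = 3.162278
Ea = 1/(1 + 3.162278) = 1/4.162278 = 0.2403

0.2403


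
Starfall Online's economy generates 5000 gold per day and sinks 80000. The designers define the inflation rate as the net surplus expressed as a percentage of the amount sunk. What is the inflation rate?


Net gold = 5000 - 80000 = -75000
Inflation rate = net / sunk * 100 = -75000 / 80000 * 100
= -0.9375 * 100
= -93.75%

-93.75%


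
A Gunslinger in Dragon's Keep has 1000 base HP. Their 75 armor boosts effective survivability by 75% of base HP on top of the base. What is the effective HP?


EHP = 1000 * (1 + 75/100)
= 1000 * (1 + 0.75)
= 1000 * 1.75
= 1750.0

1750.0 EHP
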